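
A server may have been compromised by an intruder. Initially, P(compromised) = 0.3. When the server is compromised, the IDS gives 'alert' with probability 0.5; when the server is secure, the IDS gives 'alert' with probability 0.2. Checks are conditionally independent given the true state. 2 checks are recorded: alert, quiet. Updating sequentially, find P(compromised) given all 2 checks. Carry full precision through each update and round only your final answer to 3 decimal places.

0.401

After 'alert': P(compromised) = 0.5·0.3000 / (0.5·0.3000 + 0.2·0.7000) ≈ 0.5172
After 'quiet': P(compromised) = 0.5·0.5172 / (0.5·0.5172 + 0.8·0.4828) ≈ 0.4011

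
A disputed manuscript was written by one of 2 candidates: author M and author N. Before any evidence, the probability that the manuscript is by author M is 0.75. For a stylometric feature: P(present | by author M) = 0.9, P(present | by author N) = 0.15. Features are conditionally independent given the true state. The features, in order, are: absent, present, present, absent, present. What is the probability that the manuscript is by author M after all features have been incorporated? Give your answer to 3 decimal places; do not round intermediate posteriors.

Each posterior becomes the prior for the next update.
After 'absent': P(author M) = 0.1·0.7500 / (0.1·0.7500 + 0.85·0.2500) ≈ 0.2609
After 'present': P(author M) = 0.9·0.2609 / (0.9·0.2609 + 0.15·0.7391) ≈ 0.6792
After 'present': P(author M) = 0.9·0.6792 / (0.9·0.6792 + 0.15·0.3208) ≈ 0.9270
After 'absent': P(author M) = 0.1·0.9270 / (0.1·0.9270 + 0.85·0.0730) ≈ 0.5992
After 'present': P(author M) = 0.9·0.5992 / (0.9·0.5992 + 0.15·0.4008) ≈ 0.8997

0.900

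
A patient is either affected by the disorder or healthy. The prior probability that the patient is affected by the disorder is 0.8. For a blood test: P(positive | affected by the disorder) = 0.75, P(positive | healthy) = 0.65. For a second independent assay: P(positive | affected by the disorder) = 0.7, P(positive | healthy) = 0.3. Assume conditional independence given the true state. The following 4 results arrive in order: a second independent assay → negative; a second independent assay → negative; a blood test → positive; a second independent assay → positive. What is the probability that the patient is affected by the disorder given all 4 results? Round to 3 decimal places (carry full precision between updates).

Each posterior becomes the prior for the next update.
After a second independent assay='negative': P(affected) = 0.3·0.8000 / (0.3·0.8000 + 0.7·0.2000) ≈ 0.6316
After a second independent assay='negative': P(affected) = 0.3·0.6316 / (0.3·0.6316 + 0.7·0.3684) ≈ 0.4235
After a blood test='positive': P(affected) = 0.75·0.4235 / (0.75·0.4235 + 0.65·0.5765) ≈ 0.4588
After a second independent assay='positive': P(affected) = 0.7·0.4588 / (0.7·0.4588 + 0.3·0.5412) ≈ 0.6642

0.664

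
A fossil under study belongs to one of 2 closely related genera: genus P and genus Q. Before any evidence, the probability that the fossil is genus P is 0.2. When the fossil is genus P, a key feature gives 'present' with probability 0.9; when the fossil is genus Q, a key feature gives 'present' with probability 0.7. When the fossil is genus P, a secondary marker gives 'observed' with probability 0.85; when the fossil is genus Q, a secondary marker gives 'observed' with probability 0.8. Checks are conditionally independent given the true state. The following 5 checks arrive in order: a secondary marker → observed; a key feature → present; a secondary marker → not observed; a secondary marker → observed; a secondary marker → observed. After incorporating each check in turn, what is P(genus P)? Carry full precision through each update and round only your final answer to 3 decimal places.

0.224

Apply Bayes' rule sequentially, carrying P(genus P) forward.
After a secondary marker='observed': P(genus P) = 0.85·0.2000 / (0.85·0.2000 + 0.8·0.8000) ≈ 0.2099
After a key feature='present': P(genus P) = 0.9·0.2099 / (0.9·0.2099 + 0.7·0.7901) ≈ 0.2546
After a secondary marker='not observed': P(genus P) = 0.15·0.2546 / (0.15·0.2546 + 0.2·0.7454) ≈ 0.2039
After a secondary marker='observed': P(genus P) = 0.85·0.2039 / (0.85·0.2039 + 0.8·0.7961) ≈ 0.2139
After a secondary marker='observed': P(genus P) = 0.85·0.2139 / (0.85·0.2139 + 0.8·0.7861) ≈ 0.2243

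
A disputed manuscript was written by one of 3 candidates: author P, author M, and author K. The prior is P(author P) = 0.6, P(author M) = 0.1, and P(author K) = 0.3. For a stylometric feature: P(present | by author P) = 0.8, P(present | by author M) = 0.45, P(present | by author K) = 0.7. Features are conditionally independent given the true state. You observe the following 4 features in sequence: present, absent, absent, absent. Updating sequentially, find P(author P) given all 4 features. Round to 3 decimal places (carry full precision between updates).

After 'present': normaliser = 0.8·0.6000 + 0.45·0.1000 + 0.7·0.3000; P(author P) ≈ 0.6531, P(author M) ≈ 0.0612, P(author K) ≈ 0.2857
After 'absent': normaliser = 0.2·0.6531 + 0.55·0.0612 + 0.3·0.2857; P(author P) ≈ 0.5224, P(author M) ≈ 0.1347, P(author K) ≈ 0.3429
After 'absent': normaliser = 0.2·0.5224 + 0.55·0.1347 + 0.3·0.3429; P(author P) ≈ 0.3713, P(author M) ≈ 0.2632, P(author K) ≈ 0.3655
After 'absent': normaliser = 0.2·0.3713 + 0.55·0.2632 + 0.3·0.3655; P(author P) ≈ 0.2259, P(author M) ≈ 0.4405, P(author K) ≈ 0.3336

0.226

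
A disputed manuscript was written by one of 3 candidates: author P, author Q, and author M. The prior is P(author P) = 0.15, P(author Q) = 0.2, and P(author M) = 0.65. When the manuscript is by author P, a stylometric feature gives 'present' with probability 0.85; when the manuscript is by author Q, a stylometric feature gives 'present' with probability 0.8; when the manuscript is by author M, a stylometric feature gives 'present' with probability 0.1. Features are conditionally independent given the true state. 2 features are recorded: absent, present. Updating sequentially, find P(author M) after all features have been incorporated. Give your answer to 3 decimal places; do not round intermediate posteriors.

Apply Bayes' rule sequentially, carrying P(author M) forward.
After 'absent': normaliser = 0.15·0.1500 + 0.2·0.2000 + 0.9·0.6500; P(author P) ≈ 0.0347, P(author Q) ≈ 0.0618, P(author M) ≈ 0.9035
After 'present': normaliser = 0.85·0.0347 + 0.8·0.0618 + 0.1·0.9035; P(author P) ≈ 0.1745, P(author Q) ≈ 0.2919, P(author M) ≈ 0.5336

0.534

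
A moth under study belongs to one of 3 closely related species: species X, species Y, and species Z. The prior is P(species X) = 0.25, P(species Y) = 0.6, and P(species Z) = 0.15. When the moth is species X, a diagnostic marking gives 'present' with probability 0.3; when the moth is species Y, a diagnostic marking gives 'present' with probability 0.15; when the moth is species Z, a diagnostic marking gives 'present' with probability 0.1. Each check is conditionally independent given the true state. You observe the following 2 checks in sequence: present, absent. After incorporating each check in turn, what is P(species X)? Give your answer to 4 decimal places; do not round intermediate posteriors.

Each posterior becomes the prior for the next update.
After 'present': normaliser = 0.3·0.2500 + 0.15·0.6000 + 0.1·0.1500; P(species X) ≈ 0.4167, P(species Y) ≈ 0.5000, P(species Z) ≈ 0.0833
After 'absent': normaliser = 0.7·0.4167 + 0.85·0.5000 + 0.9·0.0833; P(species X) ≈ 0.3684, P(species Y) ≈ 0.5368, P(species Z) ≈ 0.0947

0.3684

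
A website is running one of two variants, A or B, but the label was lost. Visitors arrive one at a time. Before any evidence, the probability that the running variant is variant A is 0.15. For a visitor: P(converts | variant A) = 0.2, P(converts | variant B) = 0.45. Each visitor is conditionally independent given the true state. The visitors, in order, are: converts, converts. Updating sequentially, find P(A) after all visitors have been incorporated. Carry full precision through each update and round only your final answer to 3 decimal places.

After 'converts': P(A) = 0.2·0.1500 / (0.2·0.1500 + 0.45·0.8500) ≈ 0.0727
After 'converts': P(A) = 0.2·0.0727 / (0.2·0.0727 + 0.45·0.9273) ≈ 0.0337

0.034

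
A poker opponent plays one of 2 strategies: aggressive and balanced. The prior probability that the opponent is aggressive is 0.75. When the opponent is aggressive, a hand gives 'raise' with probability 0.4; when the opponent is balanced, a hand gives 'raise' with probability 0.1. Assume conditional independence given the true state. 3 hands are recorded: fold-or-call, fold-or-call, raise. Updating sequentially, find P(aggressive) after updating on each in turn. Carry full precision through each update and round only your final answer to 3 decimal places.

0.842

After 'fold-or-call': P(aggressive) = 0.6·0.7500 / (0.6·0.7500 + 0.9·0.2500) ≈ 0.6667
After 'fold-or-call': P(aggressive) = 0.6·0.6667 / (0.6·0.6667 + 0.9·0.3333) ≈ 0.5714
After 'raise': P(aggressive) = 0.4·0.5714 / (0.4·0.5714 + 0.1·0.4286) ≈ 0.8421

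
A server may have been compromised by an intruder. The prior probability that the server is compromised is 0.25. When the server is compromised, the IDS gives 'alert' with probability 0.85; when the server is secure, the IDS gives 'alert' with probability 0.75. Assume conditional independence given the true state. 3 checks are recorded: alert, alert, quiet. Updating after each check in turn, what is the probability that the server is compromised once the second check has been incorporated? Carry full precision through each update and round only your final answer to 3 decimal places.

0.300

After 'alert': P(compromised) = 0.85·0.2500 / (0.85·0.2500 + 0.75·0.7500) ≈ 0.2742
After 'alert': P(compromised) = 0.85·0.2742 / (0.85·0.2742 + 0.75·0.7258) ≈ 0.2998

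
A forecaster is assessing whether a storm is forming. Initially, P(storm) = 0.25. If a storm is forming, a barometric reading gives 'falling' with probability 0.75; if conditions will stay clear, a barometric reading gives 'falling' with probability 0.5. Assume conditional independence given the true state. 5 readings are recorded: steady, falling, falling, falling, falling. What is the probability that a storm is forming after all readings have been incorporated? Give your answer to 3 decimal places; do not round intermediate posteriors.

0.458

Apply Bayes' rule sequentially, carrying P(storm) forward.
After 'steady': P(storm) = 0.25·0.2500 / (0.25·0.2500 + 0.5·0.7500) ≈ 0.1429
After 'falling': P(storm) = 0.75·0.1429 / (0.75·0.1429 + 0.5·0.8571) ≈ 0.2000
After 'falling': P(storm) = 0.75·0.2000 / (0.75·0.2000 + 0.5·0.8000) ≈ 0.2727
After 'falling': P(storm) = 0.75·0.2727 / (0.75·0.2727 + 0.5·0.7273) ≈ 0.3600
After 'falling': P(storm) = 0.75·0.3600 / (0.75·0.3600 + 0.5·0.6400) ≈ 0.4576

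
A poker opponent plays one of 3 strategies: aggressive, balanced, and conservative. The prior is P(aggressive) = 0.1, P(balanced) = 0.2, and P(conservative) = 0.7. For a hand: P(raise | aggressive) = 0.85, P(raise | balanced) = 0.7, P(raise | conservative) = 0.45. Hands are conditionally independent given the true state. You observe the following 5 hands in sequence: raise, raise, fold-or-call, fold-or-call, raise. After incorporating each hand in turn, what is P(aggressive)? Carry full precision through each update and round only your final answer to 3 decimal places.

Apply Bayes' rule sequentially, carrying P(aggressive) forward.
After 'raise': normaliser = 0.85·0.1000 + 0.7·0.2000 + 0.45·0.7000; P(aggressive) ≈ 0.1574, P(balanced) ≈ 0.2593, P(conservative) ≈ 0.5833
After 'raise': normaliser = 0.85·0.1574 + 0.7·0.2593 + 0.45·0.5833; P(aggressive) ≈ 0.2316, P(balanced) ≈ 0.3141, P(conservative) ≈ 0.4543
After 'fold-or-call': normaliser = 0.15·0.2316 + 0.3·0.3141 + 0.55·0.4543; P(aggressive) ≈ 0.0917, P(balanced) ≈ 0.2487, P(conservative) ≈ 0.6596
After 'fold-or-call': normaliser = 0.15·0.0917 + 0.3·0.2487 + 0.55·0.6596; P(aggressive) ≈ 0.0305, P(balanced) ≈ 0.1654, P(conservative) ≈ 0.8041
After 'raise': normaliser = 0.85·0.0305 + 0.7·0.1654 + 0.45·0.8041; P(aggressive) ≈ 0.0515, P(balanced) ≈ 0.2299, P(conservative) ≈ 0.7186

0.051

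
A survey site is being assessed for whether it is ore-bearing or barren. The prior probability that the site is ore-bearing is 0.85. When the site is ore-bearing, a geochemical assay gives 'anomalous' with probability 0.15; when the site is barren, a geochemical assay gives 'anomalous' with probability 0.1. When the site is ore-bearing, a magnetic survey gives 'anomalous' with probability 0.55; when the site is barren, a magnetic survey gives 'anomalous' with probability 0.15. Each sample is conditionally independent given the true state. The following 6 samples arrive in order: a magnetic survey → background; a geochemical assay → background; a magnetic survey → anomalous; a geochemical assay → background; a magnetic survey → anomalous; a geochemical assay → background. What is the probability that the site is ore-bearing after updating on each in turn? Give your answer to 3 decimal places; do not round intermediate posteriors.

0.971

After a magnetic survey='background': P(ore) = 0.45·0.8500 / (0.45·0.8500 + 0.85·0.1500) ≈ 0.7500
After a geochemical assay='background': P(ore) = 0.85·0.7500 / (0.85·0.7500 + 0.9·0.2500) ≈ 0.7391
After a magnetic survey='anomalous': P(ore) = 0.55·0.7391 / (0.55·0.7391 + 0.15·0.2609) ≈ 0.9122
After a geochemical assay='background': P(ore) = 0.85·0.9122 / (0.85·0.9122 + 0.9·0.0878) ≈ 0.9075
After a magnetic survey='anomalous': P(ore) = 0.55·0.9075 / (0.55·0.9075 + 0.15·0.0925) ≈ 0.9730
After a geochemical assay='background': P(ore) = 0.85·0.9730 / (0.85·0.9730 + 0.9·0.0270) ≈ 0.9714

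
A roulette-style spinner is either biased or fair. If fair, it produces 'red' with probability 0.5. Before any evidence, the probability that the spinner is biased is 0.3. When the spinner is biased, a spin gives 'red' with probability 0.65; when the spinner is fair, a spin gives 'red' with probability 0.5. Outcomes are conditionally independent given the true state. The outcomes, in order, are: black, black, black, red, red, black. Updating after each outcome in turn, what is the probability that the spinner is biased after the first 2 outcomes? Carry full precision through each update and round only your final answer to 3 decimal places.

0.174

After 'black': P(biased) = 0.35·0.3000 / (0.35·0.3000 + 0.5·0.7000) ≈ 0.2308
After 'black': P(biased) = 0.35·0.2308 / (0.35·0.2308 + 0.5·0.7692) ≈ 0.1736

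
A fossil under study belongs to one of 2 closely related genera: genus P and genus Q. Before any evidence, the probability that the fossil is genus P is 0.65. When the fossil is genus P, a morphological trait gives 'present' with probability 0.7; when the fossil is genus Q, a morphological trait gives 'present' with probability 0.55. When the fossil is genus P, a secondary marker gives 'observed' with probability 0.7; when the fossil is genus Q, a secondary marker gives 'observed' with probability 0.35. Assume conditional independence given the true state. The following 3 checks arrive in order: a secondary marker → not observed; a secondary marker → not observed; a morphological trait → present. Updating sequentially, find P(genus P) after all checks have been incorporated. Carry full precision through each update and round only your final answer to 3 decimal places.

0.335

After a secondary marker='not observed': P(genus P) = 0.3·0.6500 / (0.3·0.6500 + 0.65·0.3500) ≈ 0.4615
After a secondary marker='not observed': P(genus P) = 0.3·0.4615 / (0.3·0.4615 + 0.65·0.5385) ≈ 0.2835
After a morphological trait='present': P(genus P) = 0.7·0.2835 / (0.7·0.2835 + 0.55·0.7165) ≈ 0.3349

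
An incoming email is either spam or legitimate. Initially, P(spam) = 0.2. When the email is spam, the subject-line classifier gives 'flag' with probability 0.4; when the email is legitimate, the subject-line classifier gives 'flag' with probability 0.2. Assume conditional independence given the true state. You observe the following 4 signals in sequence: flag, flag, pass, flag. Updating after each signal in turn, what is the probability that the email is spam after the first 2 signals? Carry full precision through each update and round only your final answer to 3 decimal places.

0.500

After 'flag': P(spam) = 0.4·0.2000 / (0.4·0.2000 + 0.2·0.8000) ≈ 0.3333
After 'flag': P(spam) = 0.4·0.3333 / (0.4·0.3333 + 0.2·0.6667) ≈ 0.5000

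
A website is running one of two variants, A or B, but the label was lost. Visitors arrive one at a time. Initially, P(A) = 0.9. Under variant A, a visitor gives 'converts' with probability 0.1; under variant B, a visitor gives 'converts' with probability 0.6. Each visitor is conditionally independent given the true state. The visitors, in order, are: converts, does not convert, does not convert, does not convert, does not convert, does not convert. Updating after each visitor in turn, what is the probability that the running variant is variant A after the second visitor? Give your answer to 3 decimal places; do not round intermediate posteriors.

0.771

After 'converts': P(A) = 0.1·0.9000 / (0.1·0.9000 + 0.6·0.1000) ≈ 0.6000
After 'does not convert': P(A) = 0.9·0.6000 / (0.9·0.6000 + 0.4·0.4000) ≈ 0.7714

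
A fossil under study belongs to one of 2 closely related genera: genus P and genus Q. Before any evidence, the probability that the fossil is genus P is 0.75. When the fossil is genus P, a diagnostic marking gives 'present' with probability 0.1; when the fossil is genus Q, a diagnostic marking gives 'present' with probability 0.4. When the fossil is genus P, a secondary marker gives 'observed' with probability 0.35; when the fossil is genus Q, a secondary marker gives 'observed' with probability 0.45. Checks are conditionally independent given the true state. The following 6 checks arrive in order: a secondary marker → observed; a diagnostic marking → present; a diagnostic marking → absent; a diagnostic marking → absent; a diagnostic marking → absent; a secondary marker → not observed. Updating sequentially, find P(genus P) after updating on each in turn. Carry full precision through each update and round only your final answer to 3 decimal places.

After a secondary marker='observed': P(genus P) = 0.35·0.7500 / (0.35·0.7500 + 0.45·0.2500) ≈ 0.7000
After a diagnostic marking='present': P(genus P) = 0.1·0.7000 / (0.1·0.7000 + 0.4·0.3000) ≈ 0.3684
After a diagnostic marking='absent': P(genus P) = 0.9·0.3684 / (0.9·0.3684 + 0.6·0.6316) ≈ 0.4667
After a diagnostic marking='absent': P(genus P) = 0.9·0.4667 / (0.9·0.4667 + 0.6·0.5333) ≈ 0.5676
After a diagnostic marking='absent': P(genus P) = 0.9·0.5676 / (0.9·0.5676 + 0.6·0.4324) ≈ 0.6632
After a secondary marker='not observed': P(genus P) = 0.65·0.6632 / (0.65·0.6632 + 0.55·0.3368) ≈ 0.6994

0.699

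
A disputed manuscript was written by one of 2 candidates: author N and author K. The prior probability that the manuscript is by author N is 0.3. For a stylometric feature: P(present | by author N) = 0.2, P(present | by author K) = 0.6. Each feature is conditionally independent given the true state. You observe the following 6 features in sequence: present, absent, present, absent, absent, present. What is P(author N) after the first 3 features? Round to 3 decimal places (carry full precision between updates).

0.087

After 'present': P(author N) = 0.2·0.3000 / (0.2·0.3000 + 0.6·0.7000) ≈ 0.1250
After 'absent': P(author N) = 0.8·0.1250 / (0.8·0.1250 + 0.4·0.8750) ≈ 0.2222
After 'present': P(author N) = 0.2·0.2222 / (0.2·0.2222 + 0.6·0.7778) ≈ 0.0870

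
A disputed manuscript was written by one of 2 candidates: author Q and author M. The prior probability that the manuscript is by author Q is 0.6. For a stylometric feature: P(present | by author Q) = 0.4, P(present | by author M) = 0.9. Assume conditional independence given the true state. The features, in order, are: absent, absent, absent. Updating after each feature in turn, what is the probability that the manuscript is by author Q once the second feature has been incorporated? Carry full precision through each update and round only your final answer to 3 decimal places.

0.982

Apply Bayes' rule sequentially, carrying P(author Q) forward.
After 'absent': P(author Q) = 0.6·0.6000 / (0.6·0.6000 + 0.1·0.4000) ≈ 0.9000
After 'absent': P(author Q) = 0.6·0.9000 / (0.6·0.9000 + 0.1·0.1000) ≈ 0.9818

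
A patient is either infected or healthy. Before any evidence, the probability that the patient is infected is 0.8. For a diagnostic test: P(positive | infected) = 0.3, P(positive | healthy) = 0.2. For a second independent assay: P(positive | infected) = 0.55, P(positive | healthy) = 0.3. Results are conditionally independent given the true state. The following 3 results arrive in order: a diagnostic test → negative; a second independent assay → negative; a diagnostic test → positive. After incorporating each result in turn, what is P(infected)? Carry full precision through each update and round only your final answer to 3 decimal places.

0.771

After a diagnostic test='negative': P(infected) = 0.7·0.8000 / (0.7·0.8000 + 0.8·0.2000) ≈ 0.7778
After a second independent assay='negative': P(infected) = 0.45·0.7778 / (0.45·0.7778 + 0.7·0.2222) ≈ 0.6923
After a diagnostic test='positive': P(infected) = 0.3·0.6923 / (0.3·0.6923 + 0.2·0.3077) ≈ 0.7714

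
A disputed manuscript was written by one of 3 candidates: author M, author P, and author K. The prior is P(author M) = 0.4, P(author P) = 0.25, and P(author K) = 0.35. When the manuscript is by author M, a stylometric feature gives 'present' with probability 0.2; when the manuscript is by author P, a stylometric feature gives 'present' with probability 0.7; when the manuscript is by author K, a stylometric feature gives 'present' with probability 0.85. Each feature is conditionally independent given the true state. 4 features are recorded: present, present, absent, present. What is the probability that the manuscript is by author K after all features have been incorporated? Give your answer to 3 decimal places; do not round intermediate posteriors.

After 'present': normaliser = 0.2·0.4000 + 0.7·0.2500 + 0.85·0.3500; P(author M) ≈ 0.1448, P(author P) ≈ 0.3167, P(author K) ≈ 0.5385
After 'present': normaliser = 0.2·0.1448 + 0.7·0.3167 + 0.85·0.5385; P(author M) ≈ 0.0409, P(author P) ≈ 0.3130, P(author K) ≈ 0.6461
After 'absent': normaliser = 0.8·0.0409 + 0.3·0.3130 + 0.15·0.6461; P(author M) ≈ 0.1463, P(author P) ≈ 0.4201, P(author K) ≈ 0.4336
After 'present': normaliser = 0.2·0.1463 + 0.7·0.4201 + 0.85·0.4336; P(author M) ≈ 0.0423, P(author P) ≈ 0.4250, P(author K) ≈ 0.5327

0.533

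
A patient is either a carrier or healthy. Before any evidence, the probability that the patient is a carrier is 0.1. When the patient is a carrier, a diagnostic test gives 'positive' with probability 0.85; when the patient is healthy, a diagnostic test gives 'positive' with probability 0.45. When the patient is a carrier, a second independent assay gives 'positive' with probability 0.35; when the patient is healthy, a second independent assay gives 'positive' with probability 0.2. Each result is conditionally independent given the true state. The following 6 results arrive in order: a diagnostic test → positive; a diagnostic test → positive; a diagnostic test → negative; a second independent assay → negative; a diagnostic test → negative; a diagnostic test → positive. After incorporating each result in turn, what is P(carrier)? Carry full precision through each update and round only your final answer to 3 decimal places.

After a diagnostic test='positive': P(carrier) = 0.85·0.1000 / (0.85·0.1000 + 0.45·0.9000) ≈ 0.1735
After a diagnostic test='positive': P(carrier) = 0.85·0.1735 / (0.85·0.1735 + 0.45·0.8265) ≈ 0.2839
After a diagnostic test='negative': P(carrier) = 0.15·0.2839 / (0.15·0.2839 + 0.55·0.7161) ≈ 0.0976
After a second independent assay='negative': P(carrier) = 0.65·0.0976 / (0.65·0.0976 + 0.8·0.9024) ≈ 0.0808
After a diagnostic test='negative': P(carrier) = 0.15·0.0808 / (0.15·0.0808 + 0.55·0.9192) ≈ 0.0234
After a diagnostic test='positive': P(carrier) = 0.85·0.0234 / (0.85·0.0234 + 0.45·0.9766) ≈ 0.0433

0.043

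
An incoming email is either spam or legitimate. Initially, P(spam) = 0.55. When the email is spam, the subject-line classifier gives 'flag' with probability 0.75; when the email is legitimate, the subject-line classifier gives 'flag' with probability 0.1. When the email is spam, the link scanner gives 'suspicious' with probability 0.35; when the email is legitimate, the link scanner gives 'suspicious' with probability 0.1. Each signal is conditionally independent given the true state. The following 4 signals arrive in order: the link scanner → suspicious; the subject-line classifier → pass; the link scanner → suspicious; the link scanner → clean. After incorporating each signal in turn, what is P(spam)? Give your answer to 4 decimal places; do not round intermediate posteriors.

After the link scanner='suspicious': P(spam) = 0.35·0.5500 / (0.35·0.5500 + 0.1·0.4500) ≈ 0.8105
After the subject-line classifier='pass': P(spam) = 0.25·0.8105 / (0.25·0.8105 + 0.9·0.1895) ≈ 0.5430
After the link scanner='suspicious': P(spam) = 0.35·0.5430 / (0.35·0.5430 + 0.1·0.4570) ≈ 0.8062
After the link scanner='clean': P(spam) = 0.65·0.8062 / (0.65·0.8062 + 0.9·0.1938) ≈ 0.7502

0.7502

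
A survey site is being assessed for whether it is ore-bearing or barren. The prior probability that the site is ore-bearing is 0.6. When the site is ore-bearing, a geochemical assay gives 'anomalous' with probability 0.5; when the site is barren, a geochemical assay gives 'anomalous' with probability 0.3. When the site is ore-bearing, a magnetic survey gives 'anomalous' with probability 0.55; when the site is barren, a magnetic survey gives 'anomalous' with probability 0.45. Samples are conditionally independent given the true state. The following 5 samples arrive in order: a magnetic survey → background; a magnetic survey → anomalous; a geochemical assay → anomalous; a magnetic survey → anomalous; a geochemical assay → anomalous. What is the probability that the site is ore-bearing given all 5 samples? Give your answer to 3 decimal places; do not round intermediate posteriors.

0.836

After a magnetic survey='background': P(ore) = 0.45·0.6000 / (0.45·0.6000 + 0.55·0.4000) ≈ 0.5510
After a magnetic survey='anomalous': P(ore) = 0.55·0.5510 / (0.55·0.5510 + 0.45·0.4490) ≈ 0.6000
After a geochemical assay='anomalous': P(ore) = 0.5·0.6000 / (0.5·0.6000 + 0.3·0.4000) ≈ 0.7143
After a magnetic survey='anomalous': P(ore) = 0.55·0.7143 / (0.55·0.7143 + 0.45·0.2857) ≈ 0.7534
After a geochemical assay='anomalous': P(ore) = 0.5·0.7534 / (0.5·0.7534 + 0.3·0.2466) ≈ 0.8359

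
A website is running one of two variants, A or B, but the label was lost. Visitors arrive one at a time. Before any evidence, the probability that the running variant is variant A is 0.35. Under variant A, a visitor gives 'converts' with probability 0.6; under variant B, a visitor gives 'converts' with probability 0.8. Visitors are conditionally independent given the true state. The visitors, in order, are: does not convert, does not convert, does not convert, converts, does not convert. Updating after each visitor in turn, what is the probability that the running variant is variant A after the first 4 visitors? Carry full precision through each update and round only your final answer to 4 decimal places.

0.7636

After 'does not convert': P(A) = 0.4·0.3500 / (0.4·0.3500 + 0.2·0.6500) ≈ 0.5185
After 'does not convert': P(A) = 0.4·0.5185 / (0.4·0.5185 + 0.2·0.4815) ≈ 0.6829
After 'does not convert': P(A) = 0.4·0.6829 / (0.4·0.6829 + 0.2·0.3171) ≈ 0.8116
After 'converts': P(A) = 0.6·0.8116 / (0.6·0.8116 + 0.8·0.1884) ≈ 0.7636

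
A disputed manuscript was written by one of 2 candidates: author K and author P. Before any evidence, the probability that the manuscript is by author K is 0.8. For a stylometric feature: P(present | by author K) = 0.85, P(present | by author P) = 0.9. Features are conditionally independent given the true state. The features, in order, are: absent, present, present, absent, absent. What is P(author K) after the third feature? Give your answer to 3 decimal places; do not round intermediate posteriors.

0.843

Apply Bayes' rule sequentially, carrying P(author K) forward.
After 'absent': P(author K) = 0.15·0.8000 / (0.15·0.8000 + 0.1·0.2000) ≈ 0.8571
After 'present': P(author K) = 0.85·0.8571 / (0.85·0.8571 + 0.9·0.1429) ≈ 0.8500
After 'present': P(author K) = 0.85·0.8500 / (0.85·0.8500 + 0.9·0.1500) ≈ 0.8426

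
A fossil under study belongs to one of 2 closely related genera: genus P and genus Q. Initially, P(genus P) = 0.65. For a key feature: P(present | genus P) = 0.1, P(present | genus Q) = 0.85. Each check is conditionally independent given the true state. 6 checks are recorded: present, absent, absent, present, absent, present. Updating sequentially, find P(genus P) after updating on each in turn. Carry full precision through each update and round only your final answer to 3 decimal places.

0.395

Apply Bayes' rule sequentially, carrying P(genus P) forward.
After 'present': P(genus P) = 0.1·0.6500 / (0.1·0.6500 + 0.85·0.3500) ≈ 0.1793
After 'absent': P(genus P) = 0.9·0.1793 / (0.9·0.1793 + 0.15·0.8207) ≈ 0.5673
After 'absent': P(genus P) = 0.9·0.5673 / (0.9·0.5673 + 0.15·0.4327) ≈ 0.8872
After 'present': P(genus P) = 0.1·0.8872 / (0.1·0.8872 + 0.85·0.1128) ≈ 0.4806
After 'absent': P(genus P) = 0.9·0.4806 / (0.9·0.4806 + 0.15·0.5194) ≈ 0.8474
After 'present': P(genus P) = 0.1·0.8474 / (0.1·0.8474 + 0.85·0.1526) ≈ 0.3951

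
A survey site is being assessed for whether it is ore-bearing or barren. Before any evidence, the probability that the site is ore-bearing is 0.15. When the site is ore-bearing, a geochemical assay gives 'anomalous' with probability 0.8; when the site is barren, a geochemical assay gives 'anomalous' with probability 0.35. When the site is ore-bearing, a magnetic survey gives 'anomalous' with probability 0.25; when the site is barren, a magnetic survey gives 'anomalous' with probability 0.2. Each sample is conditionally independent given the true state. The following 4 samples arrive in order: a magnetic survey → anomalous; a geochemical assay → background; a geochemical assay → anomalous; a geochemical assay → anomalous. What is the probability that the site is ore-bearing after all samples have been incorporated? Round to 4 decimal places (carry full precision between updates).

After a magnetic survey='anomalous': P(ore) = 0.25·0.1500 / (0.25·0.1500 + 0.2·0.8500) ≈ 0.1807
After a geochemical assay='background': P(ore) = 0.2·0.1807 / (0.2·0.1807 + 0.65·0.8193) ≈ 0.0636
After a geochemical assay='anomalous': P(ore) = 0.8·0.0636 / (0.8·0.0636 + 0.35·0.9364) ≈ 0.1343
After a geochemical assay='anomalous': P(ore) = 0.8·0.1343 / (0.8·0.1343 + 0.35·0.8657) ≈ 0.2618

0.2618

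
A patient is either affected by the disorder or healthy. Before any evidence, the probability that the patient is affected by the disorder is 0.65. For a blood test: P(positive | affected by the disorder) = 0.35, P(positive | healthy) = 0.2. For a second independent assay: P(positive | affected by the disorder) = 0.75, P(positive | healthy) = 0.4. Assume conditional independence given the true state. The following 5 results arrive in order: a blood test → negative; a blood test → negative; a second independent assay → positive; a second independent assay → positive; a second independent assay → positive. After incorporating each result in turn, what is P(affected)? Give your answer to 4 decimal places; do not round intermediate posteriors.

0.8899

Each posterior becomes the prior for the next update.
After a blood test='negative': P(affected) = 0.65·0.6500 / (0.65·0.6500 + 0.8·0.3500) ≈ 0.6014
After a blood test='negative': P(affected) = 0.65·0.6014 / (0.65·0.6014 + 0.8·0.3986) ≈ 0.5508
After a second independent assay='positive': P(affected) = 0.75·0.5508 / (0.75·0.5508 + 0.4·0.4492) ≈ 0.6969
After a second independent assay='positive': P(affected) = 0.75·0.6969 / (0.75·0.6969 + 0.4·0.3031) ≈ 0.8117
After a second independent assay='positive': P(affected) = 0.75·0.8117 / (0.75·0.8117 + 0.4·0.1883) ≈ 0.8899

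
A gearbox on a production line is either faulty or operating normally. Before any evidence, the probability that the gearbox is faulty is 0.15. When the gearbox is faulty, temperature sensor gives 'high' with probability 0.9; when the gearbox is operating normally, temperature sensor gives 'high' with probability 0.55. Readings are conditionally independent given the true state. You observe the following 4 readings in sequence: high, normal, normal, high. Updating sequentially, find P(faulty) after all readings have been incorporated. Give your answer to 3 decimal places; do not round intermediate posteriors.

0.023

After 'high': P(faulty) = 0.9·0.1500 / (0.9·0.1500 + 0.55·0.8500) ≈ 0.2241
After 'normal': P(faulty) = 0.1·0.2241 / (0.1·0.2241 + 0.45·0.7759) ≈ 0.0603
After 'normal': P(faulty) = 0.1·0.0603 / (0.1·0.0603 + 0.45·0.9397) ≈ 0.0141
After 'high': P(faulty) = 0.9·0.0141 / (0.9·0.0141 + 0.55·0.9859) ≈ 0.0228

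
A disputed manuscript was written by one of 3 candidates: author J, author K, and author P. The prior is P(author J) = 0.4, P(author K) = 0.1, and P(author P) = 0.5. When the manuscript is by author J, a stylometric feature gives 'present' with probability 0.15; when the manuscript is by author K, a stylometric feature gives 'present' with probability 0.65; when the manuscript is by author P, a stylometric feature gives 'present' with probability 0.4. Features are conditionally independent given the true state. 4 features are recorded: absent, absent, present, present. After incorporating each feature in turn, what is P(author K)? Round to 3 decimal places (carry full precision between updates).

0.128

After 'absent': normaliser = 0.85·0.4000 + 0.35·0.1000 + 0.6·0.5000; P(author J) ≈ 0.5037, P(author K) ≈ 0.0519, P(author P) ≈ 0.4444
After 'absent': normaliser = 0.85·0.5037 + 0.35·0.0519 + 0.6·0.4444; P(author J) ≈ 0.6005, P(author K) ≈ 0.0255, P(author P) ≈ 0.3740
After 'present': normaliser = 0.15·0.6005 + 0.65·0.0255 + 0.4·0.3740; P(author J) ≈ 0.3515, P(author K) ≈ 0.0646, P(author P) ≈ 0.5839
After 'present': normaliser = 0.15·0.3515 + 0.65·0.0646 + 0.4·0.5839; P(author J) ≈ 0.1606, P(author K) ≈ 0.1279, P(author P) ≈ 0.7115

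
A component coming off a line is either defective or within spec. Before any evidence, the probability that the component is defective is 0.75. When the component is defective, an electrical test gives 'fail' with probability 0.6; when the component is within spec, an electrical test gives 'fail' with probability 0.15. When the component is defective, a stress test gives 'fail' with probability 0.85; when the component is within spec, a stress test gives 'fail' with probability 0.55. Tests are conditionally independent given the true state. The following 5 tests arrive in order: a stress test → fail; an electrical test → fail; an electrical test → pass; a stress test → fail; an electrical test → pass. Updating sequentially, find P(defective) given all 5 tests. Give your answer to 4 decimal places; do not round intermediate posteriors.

0.8639

Each posterior becomes the prior for the next update.
After a stress test='fail': P(defective) = 0.85·0.7500 / (0.85·0.7500 + 0.55·0.2500) ≈ 0.8226
After an electrical test='fail': P(defective) = 0.6·0.8226 / (0.6·0.8226 + 0.15·0.1774) ≈ 0.9488
After an electrical test='pass': P(defective) = 0.4·0.9488 / (0.4·0.9488 + 0.85·0.0512) ≈ 0.8972
After a stress test='fail': P(defective) = 0.85·0.8972 / (0.85·0.8972 + 0.55·0.1028) ≈ 0.9310
After an electrical test='pass': P(defective) = 0.4·0.9310 / (0.4·0.9310 + 0.85·0.0690) ≈ 0.8639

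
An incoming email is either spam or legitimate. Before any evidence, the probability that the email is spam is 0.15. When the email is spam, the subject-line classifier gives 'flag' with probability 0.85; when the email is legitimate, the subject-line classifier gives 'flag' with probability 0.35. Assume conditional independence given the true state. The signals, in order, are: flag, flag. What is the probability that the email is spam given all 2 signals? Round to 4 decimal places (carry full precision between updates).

After 'flag': P(spam) = 0.85·0.1500 / (0.85·0.1500 + 0.35·0.8500) ≈ 0.3000
After 'flag': P(spam) = 0.85·0.3000 / (0.85·0.3000 + 0.35·0.7000) ≈ 0.5100

0.5100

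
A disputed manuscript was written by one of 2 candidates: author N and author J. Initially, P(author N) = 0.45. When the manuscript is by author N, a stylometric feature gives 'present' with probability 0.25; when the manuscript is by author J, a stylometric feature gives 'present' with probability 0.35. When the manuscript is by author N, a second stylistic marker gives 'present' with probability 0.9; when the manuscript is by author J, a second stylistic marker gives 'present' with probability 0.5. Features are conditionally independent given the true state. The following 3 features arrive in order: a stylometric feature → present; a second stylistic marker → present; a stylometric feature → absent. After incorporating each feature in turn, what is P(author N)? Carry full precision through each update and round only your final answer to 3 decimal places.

After a stylometric feature='present': P(author N) = 0.25·0.4500 / (0.25·0.4500 + 0.35·0.5500) ≈ 0.3689
After a second stylistic marker='present': P(author N) = 0.9·0.3689 / (0.9·0.3689 + 0.5·0.6311) ≈ 0.5127
After a stylometric feature='absent': P(author N) = 0.75·0.5127 / (0.75·0.5127 + 0.65·0.4873) ≈ 0.5483

0.548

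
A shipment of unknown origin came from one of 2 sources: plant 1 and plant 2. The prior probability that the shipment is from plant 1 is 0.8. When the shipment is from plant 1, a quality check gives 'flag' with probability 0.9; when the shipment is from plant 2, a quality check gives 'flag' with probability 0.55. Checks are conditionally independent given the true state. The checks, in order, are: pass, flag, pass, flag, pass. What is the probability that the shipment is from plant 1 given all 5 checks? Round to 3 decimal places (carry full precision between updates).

0.105

Each posterior becomes the prior for the next update.
After 'pass': P(plant 1) = 0.1·0.8000 / (0.1·0.8000 + 0.45·0.2000) ≈ 0.4706
After 'flag': P(plant 1) = 0.9·0.4706 / (0.9·0.4706 + 0.55·0.5294) ≈ 0.5926
After 'pass': P(plant 1) = 0.1·0.5926 / (0.1·0.5926 + 0.45·0.4074) ≈ 0.2443
After 'flag': P(plant 1) = 0.9·0.2443 / (0.9·0.2443 + 0.55·0.7557) ≈ 0.3459
After 'pass': P(plant 1) = 0.1·0.3459 / (0.1·0.3459 + 0.45·0.6541) ≈ 0.1052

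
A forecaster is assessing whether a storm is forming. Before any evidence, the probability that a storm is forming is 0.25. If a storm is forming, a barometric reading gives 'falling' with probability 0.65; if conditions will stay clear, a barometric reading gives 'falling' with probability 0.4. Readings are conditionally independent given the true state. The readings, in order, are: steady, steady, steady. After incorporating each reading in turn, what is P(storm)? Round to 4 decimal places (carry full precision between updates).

0.0621

After 'steady': P(storm) = 0.35·0.2500 / (0.35·0.2500 + 0.6·0.7500) ≈ 0.1628
After 'steady': P(storm) = 0.35·0.1628 / (0.35·0.1628 + 0.6·0.8372) ≈ 0.1019
After 'steady': P(storm) = 0.35·0.1019 / (0.35·0.1019 + 0.6·0.8981) ≈ 0.0621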